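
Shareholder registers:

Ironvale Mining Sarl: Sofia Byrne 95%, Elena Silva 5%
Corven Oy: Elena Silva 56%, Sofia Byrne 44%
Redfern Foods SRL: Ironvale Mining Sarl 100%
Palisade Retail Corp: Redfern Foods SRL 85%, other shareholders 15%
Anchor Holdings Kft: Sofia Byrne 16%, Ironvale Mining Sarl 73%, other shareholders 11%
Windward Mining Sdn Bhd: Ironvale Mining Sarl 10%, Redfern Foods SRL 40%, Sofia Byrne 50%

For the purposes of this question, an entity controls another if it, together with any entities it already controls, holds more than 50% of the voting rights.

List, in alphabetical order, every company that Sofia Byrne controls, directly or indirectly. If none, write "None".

Anchor Holdings Kft, Ironvale Mining Sarl, Palisade Retail Corp, Redfern Foods SRL, Windward Mining Sdn Bhd

Sofia holds 95% of Ironvale, so Sofia controls Ironvale.
Ironvale holds 100% of Redfern, so Sofia controls Redfern.
Redfern holds 85% of Palisade, so Sofia controls Palisade.
Sofia and Ironvale together hold 16% + 73% = 89% of Anchor, so Sofia controls Anchor.
Ironvale and Redfern and Sofia together hold 10% + 40% + 50% = 100% of Windward, so Sofia controls Windward.
No other company's threshold is met.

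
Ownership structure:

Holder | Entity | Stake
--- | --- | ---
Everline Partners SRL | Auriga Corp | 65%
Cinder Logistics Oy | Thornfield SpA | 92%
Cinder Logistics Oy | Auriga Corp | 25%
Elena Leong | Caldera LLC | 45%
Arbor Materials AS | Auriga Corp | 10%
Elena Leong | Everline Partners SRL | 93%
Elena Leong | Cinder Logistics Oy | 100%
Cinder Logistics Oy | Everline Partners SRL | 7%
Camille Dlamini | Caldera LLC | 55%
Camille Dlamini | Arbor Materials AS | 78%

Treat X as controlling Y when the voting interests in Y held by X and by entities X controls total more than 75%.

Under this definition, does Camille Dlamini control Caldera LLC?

No

Camille holds 78% of Arbor, so Camille controls Arbor.
In Caldera, Camille's side holds only 55%, not > 75%.
So Camille does not control Caldera.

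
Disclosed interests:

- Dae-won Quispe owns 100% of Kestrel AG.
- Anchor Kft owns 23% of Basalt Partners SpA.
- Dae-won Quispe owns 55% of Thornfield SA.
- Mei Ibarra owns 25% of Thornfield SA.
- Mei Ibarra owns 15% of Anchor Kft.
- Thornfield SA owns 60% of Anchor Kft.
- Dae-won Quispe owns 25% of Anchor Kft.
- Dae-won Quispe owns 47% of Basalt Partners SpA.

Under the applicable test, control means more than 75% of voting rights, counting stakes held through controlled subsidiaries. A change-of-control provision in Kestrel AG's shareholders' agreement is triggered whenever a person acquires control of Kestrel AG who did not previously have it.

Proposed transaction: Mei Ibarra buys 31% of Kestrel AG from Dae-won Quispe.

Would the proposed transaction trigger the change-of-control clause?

The purchase adds only to Mei's holdings (Dae-won's stake shrinks), so Mei is the only person who could newly come to control Kestrel.
Mei's largest direct stake is 25% in Thornfield, which does not meet the threshold, so Mei controls no company.
Neither Mei nor any entity Mei controls holds any voting interest in Kestrel.
So before the transaction, Mei does not control Kestrel.
After the purchase, Mei holds 31% of Kestrel directly, and Dae-won's stake falls to 69%.
After the transaction, Mei's side holds 31% of Kestrel, not > 75%, so Mei still does not control Kestrel.
No new person acquires control, so the clause is not triggered.

No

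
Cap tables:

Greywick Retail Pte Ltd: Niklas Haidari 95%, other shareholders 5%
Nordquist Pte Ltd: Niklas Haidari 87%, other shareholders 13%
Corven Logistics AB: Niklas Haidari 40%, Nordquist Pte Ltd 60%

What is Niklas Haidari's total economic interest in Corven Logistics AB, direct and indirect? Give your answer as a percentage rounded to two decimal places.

Niklas reaches Corven along 2 paths.
Direct stake: 40% = 40%.
Via Nordquist: 87% × 60% = 52.2%.
Total: 40% + 52.2% = 92.2%.
Rounded: 92.20%.

92.20%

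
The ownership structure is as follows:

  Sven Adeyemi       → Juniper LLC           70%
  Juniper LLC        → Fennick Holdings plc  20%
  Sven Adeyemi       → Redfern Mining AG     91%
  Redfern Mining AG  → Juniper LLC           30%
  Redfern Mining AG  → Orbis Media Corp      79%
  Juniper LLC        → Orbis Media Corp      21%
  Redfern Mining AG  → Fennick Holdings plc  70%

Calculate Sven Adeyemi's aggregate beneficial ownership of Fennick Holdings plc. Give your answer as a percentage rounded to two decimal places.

Sven reaches Fennick along 3 paths.
Via Redfern: 91% × 70% = 63.7%.
Via Redfern → Juniper: 91% × 30% × 20% = 5.46%.
Via Juniper: 70% × 20% = 14%.
Total: 63.7% + 5.46% + 14% = 83.16%.

83.16%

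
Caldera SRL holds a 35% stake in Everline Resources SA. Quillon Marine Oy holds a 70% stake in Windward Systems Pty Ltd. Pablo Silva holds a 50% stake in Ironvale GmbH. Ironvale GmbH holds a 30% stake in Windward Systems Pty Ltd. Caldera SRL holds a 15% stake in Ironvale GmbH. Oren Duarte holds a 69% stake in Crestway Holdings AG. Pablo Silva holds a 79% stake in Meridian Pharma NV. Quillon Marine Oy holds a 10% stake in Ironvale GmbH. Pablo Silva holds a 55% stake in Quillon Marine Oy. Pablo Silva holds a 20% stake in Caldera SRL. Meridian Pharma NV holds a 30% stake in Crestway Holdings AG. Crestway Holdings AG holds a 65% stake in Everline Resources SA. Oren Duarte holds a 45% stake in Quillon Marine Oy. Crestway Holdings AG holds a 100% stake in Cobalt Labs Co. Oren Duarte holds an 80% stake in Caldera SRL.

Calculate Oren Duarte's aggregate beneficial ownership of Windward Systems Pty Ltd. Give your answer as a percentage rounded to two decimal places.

36.45%

Oren reaches Windward along 3 paths.
Via Quillon → Ironvale: 45% × 10% × 30% = 1.35%.
Via Caldera → Ironvale: 80% × 15% × 30% = 3.6%.
Via Quillon: 45% × 70% = 31.5%.
Total: 1.35% + 3.6% + 31.5% = 36.45%.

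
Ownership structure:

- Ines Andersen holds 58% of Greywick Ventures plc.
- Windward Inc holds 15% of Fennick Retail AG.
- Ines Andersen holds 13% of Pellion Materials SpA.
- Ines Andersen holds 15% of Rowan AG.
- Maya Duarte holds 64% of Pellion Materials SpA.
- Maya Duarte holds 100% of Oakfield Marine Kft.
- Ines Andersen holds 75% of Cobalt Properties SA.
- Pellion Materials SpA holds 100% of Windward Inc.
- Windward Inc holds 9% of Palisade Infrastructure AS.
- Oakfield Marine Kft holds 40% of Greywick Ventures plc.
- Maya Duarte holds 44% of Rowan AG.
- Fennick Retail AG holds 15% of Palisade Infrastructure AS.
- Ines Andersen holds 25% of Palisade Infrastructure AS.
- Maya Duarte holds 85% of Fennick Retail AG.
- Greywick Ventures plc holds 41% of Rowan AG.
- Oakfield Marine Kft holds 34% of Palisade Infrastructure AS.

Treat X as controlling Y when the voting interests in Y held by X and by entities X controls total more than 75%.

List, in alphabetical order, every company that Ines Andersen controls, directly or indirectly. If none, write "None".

Ines's largest direct stake is 75% in Cobalt, which does not meet the threshold.

None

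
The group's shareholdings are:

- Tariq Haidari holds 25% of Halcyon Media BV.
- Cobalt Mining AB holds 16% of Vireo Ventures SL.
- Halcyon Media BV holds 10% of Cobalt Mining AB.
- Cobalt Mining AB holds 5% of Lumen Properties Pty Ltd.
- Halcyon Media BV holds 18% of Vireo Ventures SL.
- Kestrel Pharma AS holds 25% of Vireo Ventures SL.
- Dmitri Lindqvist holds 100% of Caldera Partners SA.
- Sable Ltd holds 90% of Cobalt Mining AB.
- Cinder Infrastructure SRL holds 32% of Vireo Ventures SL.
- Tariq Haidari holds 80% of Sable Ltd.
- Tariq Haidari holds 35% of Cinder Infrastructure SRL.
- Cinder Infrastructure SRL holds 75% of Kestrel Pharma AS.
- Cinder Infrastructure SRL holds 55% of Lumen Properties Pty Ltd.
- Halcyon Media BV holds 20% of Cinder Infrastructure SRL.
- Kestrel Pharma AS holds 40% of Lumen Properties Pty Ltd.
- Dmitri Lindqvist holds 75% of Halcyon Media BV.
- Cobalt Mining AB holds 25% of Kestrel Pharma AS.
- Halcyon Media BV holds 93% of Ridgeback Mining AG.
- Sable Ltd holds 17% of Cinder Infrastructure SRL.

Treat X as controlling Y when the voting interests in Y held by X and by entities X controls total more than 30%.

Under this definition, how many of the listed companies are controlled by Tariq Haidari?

6

Tariq holds 80% of Sable, so Tariq controls Sable.
Sable and Tariq together hold 17% + 35% = 52% of Cinder, so Tariq controls Cinder.
Sable holds 90% of Cobalt, so Tariq controls Cobalt.
Cinder and Cobalt together hold 75% + 25% = 100% of Kestrel, so Tariq controls Kestrel.
Cinder and Kestrel and Cobalt together hold 32% + 25% + 16% = 73% of Vireo, so Tariq controls Vireo.
Cobalt and Cinder and Kestrel together hold 5% + 55% + 40% = 100% of Lumen, so Tariq controls Lumen.
No other company's threshold is met.
Tariq controls 6 companies.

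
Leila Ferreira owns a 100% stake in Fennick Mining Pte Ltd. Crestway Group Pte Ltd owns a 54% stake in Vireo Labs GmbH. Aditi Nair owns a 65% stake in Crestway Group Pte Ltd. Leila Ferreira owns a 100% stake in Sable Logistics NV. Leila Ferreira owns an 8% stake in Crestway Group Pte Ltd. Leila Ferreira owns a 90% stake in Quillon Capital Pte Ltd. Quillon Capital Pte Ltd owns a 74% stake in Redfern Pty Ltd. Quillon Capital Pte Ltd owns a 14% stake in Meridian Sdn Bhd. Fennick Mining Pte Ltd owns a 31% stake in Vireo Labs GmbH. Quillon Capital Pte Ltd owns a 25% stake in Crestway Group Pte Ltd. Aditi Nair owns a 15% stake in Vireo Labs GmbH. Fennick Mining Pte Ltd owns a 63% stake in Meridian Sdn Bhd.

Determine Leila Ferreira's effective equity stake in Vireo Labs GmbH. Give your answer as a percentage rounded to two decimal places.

Leila reaches Vireo along 3 paths.
Via Crestway: 8% × 54% = 4.32%.
Via Quillon → Crestway: 90% × 25% × 54% = 12.15%.
Via Fennick: 100% × 31% = 31%.
Total: 4.32% + 12.15% + 31% = 47.47%.

47.47%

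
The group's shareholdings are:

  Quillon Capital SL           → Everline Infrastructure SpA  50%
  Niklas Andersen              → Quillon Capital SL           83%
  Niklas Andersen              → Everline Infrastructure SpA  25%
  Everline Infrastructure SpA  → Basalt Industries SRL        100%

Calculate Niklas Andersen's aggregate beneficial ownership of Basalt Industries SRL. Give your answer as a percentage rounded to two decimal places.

Niklas reaches Basalt along 2 paths.
Via Everline: 25% × 100% = 25%.
Via Quillon → Everline: 83% × 50% × 100% = 41.5%.
Total: 25% + 41.5% = 66.5%.
Rounded: 66.50%.

66.50%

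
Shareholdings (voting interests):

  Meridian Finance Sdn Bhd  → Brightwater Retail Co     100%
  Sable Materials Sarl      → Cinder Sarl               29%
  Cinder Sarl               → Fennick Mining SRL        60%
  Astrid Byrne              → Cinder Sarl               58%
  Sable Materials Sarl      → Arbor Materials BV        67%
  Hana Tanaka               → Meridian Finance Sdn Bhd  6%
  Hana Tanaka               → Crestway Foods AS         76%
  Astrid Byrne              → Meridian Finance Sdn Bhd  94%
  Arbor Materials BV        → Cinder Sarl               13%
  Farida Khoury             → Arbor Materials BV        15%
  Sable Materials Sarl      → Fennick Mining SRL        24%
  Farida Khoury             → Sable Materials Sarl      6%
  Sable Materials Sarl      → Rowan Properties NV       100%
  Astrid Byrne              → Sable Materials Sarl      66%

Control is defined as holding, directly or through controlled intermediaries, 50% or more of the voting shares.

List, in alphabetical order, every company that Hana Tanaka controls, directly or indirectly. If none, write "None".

Hana holds 76% of Crestway, so Hana controls Crestway.
No other company's threshold is met.

Crestway Foods AS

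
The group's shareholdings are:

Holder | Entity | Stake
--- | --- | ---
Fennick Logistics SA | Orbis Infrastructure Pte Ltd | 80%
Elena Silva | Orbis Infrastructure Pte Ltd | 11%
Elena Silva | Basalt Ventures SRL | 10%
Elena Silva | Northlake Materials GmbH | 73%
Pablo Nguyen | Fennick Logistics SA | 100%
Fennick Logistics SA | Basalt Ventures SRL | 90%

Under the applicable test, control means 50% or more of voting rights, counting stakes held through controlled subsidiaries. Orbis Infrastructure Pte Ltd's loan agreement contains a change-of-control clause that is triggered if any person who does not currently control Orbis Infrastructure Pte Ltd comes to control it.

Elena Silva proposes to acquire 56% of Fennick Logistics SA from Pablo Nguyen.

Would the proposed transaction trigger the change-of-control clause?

The purchase adds only to Elena's holdings (Pablo's stake shrinks), so Elena is the only person who could newly come to control Orbis.
Elena holds 73% of Northlake, so Elena controls Northlake.
In Orbis, Elena's side holds only 11%, not ≥ 50%.
So before the transaction, Elena does not control Orbis.
After the purchase, Elena holds 56% of Fennick directly, and Pablo's stake falls to 44%.
Elena holds 56% of Fennick, so Elena controls Fennick.
Fennick and Elena together hold 80% + 11% = 91% of Orbis, so Elena controls Orbis.
Elena did not control Orbis before and does after, so the clause is triggered.

Yes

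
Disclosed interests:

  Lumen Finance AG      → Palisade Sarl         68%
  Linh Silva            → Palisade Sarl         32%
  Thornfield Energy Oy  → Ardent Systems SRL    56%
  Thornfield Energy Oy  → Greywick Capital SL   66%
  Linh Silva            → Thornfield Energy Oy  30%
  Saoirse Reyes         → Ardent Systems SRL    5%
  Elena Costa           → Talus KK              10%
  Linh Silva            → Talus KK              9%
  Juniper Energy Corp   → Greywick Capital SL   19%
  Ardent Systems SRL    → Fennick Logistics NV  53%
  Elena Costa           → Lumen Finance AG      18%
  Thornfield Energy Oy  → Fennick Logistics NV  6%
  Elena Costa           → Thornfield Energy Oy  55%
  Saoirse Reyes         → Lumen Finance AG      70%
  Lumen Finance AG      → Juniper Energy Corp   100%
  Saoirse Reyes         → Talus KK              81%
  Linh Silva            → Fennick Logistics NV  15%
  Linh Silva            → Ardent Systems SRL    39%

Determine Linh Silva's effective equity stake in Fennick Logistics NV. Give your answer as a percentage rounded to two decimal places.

46.37%

Linh reaches Fennick along 4 paths.
Direct stake: 15% = 15%.
Via Thornfield: 30% × 6% = 1.8%.
Via Ardent: 39% × 53% = 20.67%.
Via Thornfield → Ardent: 30% × 56% × 53% = 8.904%.
Total: 15% + 1.8% + 20.67% + 8.904% = 46.374%.
Rounded: 46.37%.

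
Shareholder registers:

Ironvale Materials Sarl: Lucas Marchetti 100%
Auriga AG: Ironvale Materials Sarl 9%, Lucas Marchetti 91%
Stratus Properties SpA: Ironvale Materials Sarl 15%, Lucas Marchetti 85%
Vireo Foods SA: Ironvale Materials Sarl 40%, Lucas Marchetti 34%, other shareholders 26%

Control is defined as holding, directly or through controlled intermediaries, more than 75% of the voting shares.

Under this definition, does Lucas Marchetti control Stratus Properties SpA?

Yes

Lucas holds 100% of Ironvale, so Lucas controls Ironvale.
Ironvale and Lucas together hold 15% + 85% = 100% of Stratus, so Lucas controls Stratus.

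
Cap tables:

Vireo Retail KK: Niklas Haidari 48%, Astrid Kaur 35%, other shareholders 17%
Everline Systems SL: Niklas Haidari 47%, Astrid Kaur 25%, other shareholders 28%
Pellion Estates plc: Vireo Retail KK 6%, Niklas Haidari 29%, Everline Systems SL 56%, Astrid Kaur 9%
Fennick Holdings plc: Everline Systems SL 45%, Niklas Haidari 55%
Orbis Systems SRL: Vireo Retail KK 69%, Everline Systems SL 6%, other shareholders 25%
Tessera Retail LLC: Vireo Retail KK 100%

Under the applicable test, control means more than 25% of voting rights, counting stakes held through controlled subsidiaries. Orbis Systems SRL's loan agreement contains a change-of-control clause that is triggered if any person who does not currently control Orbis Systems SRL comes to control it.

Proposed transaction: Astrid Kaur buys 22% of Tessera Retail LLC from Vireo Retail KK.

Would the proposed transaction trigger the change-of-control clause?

The purchase adds only to Astrid's holdings (Vireo's stake shrinks), so Astrid is the only person who could newly come to control Orbis.
Astrid holds 35% of Vireo, so Astrid controls Vireo.
Vireo holds 69% of Orbis, so Astrid controls Orbis.
So Astrid already controls Orbis before the transaction.
After the purchase, Astrid holds 22% of Tessera directly, and Vireo's stake falls to 78%.
Astrid controlled Orbis already, so this is not a new person acquiring control; every other person's position is unchanged or reduced.
No new person acquires control, so the clause is not triggered.

No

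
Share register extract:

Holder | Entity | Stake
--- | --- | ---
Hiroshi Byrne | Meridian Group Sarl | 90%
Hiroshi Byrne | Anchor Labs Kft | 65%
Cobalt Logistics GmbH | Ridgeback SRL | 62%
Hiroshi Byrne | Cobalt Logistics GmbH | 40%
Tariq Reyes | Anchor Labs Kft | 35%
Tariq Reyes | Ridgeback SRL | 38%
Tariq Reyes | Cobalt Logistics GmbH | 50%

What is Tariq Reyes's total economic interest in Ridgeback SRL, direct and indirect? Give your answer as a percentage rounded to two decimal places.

Tariq reaches Ridgeback along 2 paths.
Direct stake: 38% = 38%.
Via Cobalt: 50% × 62% = 31%.
Total: 38% + 31% = 69%.
Rounded: 69.00%.

69.00%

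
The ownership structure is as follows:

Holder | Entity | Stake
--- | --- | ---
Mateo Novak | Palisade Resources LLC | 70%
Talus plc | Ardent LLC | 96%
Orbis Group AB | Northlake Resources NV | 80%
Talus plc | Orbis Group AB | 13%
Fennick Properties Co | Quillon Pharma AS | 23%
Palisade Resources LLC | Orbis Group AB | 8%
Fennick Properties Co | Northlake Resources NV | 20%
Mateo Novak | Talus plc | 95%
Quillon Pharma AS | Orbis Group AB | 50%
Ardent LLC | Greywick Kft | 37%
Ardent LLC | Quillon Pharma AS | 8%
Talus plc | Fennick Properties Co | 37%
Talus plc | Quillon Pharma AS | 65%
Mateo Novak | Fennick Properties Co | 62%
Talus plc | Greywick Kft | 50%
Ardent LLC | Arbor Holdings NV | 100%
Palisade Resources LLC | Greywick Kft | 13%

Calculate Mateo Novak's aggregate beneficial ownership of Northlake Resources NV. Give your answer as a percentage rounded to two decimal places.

Mateo reaches Northlake along 8 paths.
Via Talus → Orbis: 95% × 13% × 80% = 9.88%.
Via Talus → Ardent → Quillon → Orbis: 95% × 96% × 8% × 50% × 80% = 2.9184%.
Via Talus → Quillon → Orbis: 95% × 65% × 50% × 80% = 24.7%.
Via Fennick → Quillon → Orbis: 62% × 23% × 50% × 80% = 5.704%.
Via Talus → Fennick → Quillon → Orbis: 95% × 37% × 23% × 50% × 80% = 3.2338%.
Via Palisade → Orbis: 70% × 8% × 80% = 4.48%.
Via Fennick: 62% × 20% = 12.4%.
Via Talus → Fennick: 95% × 37% × 20% = 7.03%.
Total: 9.88% + 2.9184% + 24.7% + 5.704% + 3.2338% + 4.48% + 12.4% + 7.03% = 70.3462%.
Rounded: 70.35%.

70.35%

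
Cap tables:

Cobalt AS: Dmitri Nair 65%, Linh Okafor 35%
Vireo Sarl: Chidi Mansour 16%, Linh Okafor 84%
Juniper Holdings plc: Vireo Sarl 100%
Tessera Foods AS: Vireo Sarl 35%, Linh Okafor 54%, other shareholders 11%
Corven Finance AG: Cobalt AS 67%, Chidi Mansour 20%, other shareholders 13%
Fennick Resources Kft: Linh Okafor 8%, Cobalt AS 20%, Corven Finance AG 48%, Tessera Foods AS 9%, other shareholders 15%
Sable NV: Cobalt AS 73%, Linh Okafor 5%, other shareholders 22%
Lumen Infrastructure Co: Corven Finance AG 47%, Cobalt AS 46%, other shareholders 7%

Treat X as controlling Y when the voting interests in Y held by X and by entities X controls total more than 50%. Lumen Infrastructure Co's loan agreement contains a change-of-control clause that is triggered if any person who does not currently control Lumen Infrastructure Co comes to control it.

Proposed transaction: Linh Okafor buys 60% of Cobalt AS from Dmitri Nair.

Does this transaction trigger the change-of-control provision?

Yes

The purchase adds only to Linh's holdings (Dmitri's stake shrinks), so Linh is the only person who could newly come to control Lumen.
Linh holds 84% of Vireo, so Linh controls Vireo.
Vireo holds 100% of Juniper, so Linh controls Juniper.
Vireo and Linh together hold 35% + 54% = 89% of Tessera, so Linh controls Tessera.
Neither Linh nor any entity Linh controls holds any voting interest in Lumen.
So before the transaction, Linh does not control Lumen.
After the purchase, Linh's direct stake in Cobalt rises to 35% + 60% = 95%, and Dmitri's stake falls to 5%.
Linh holds 95% of Cobalt, so Linh controls Cobalt.
Cobalt holds 67% of Corven, so Linh controls Corven.
Corven and Cobalt together hold 47% + 46% = 93% of Lumen, so Linh controls Lumen.
Linh did not control Lumen before and does after, so the clause is triggered.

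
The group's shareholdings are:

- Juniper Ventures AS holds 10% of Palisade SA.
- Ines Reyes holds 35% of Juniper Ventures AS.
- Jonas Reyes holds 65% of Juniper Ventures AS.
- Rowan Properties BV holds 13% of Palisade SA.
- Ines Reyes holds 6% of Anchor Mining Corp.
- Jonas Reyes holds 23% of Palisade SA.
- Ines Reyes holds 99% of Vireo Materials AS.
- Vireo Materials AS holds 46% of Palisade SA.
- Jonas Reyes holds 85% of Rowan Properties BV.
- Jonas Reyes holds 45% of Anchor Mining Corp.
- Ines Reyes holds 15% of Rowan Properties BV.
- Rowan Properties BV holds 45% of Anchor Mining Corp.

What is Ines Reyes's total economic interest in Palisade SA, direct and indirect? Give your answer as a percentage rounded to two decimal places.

50.99%

Ines reaches Palisade along 3 paths.
Via Juniper: 35% × 10% = 3.5%.
Via Vireo: 99% × 46% = 45.54%.
Via Rowan: 15% × 13% = 1.95%.
Total: 3.5% + 45.54% + 1.95% = 50.99%.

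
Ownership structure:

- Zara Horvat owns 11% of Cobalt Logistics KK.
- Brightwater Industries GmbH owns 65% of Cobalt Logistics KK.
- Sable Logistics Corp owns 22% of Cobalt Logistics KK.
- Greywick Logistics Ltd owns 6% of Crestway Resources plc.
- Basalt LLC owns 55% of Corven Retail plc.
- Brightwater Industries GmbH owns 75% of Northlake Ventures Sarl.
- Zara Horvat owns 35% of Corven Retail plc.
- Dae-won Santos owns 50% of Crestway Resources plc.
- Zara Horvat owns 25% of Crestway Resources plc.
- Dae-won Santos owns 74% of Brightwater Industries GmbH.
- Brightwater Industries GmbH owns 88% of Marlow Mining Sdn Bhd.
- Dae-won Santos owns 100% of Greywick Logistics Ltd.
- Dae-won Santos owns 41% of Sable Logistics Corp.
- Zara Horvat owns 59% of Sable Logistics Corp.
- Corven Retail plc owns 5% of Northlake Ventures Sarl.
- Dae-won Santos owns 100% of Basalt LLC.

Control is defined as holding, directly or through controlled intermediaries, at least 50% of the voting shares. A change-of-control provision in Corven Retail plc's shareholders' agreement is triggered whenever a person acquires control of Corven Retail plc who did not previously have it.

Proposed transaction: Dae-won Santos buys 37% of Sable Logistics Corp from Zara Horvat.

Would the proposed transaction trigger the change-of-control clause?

No

The purchase adds only to Dae-won's holdings (Zara's stake shrinks), so Dae-won is the only person who could newly come to control Corven.
Dae-won holds 100% of Basalt, so Dae-won controls Basalt.
Basalt holds 55% of Corven, so Dae-won controls Corven.
So Dae-won already controls Corven before the transaction.
After the purchase, Dae-won's direct stake in Sable rises to 41% + 37% = 78%, and Zara's stake falls to 22%.
Dae-won controlled Corven already, so this is not a new person acquiring control; every other person's position is unchanged or reduced.
No new person acquires control, so the clause is not triggered.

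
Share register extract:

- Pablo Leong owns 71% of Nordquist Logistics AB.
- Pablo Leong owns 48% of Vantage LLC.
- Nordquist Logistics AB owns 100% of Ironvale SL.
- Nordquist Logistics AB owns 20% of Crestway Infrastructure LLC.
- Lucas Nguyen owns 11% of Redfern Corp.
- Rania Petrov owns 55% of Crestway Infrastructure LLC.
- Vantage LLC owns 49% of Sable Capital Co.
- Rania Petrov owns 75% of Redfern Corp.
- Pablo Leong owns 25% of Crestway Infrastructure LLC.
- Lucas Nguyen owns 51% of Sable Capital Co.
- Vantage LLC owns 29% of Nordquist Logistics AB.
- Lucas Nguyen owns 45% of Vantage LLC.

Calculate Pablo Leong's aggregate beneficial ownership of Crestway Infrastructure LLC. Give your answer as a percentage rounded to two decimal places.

41.98%

Pablo reaches Crestway along 3 paths.
Via Vantage → Nordquist: 48% × 29% × 20% = 2.784%.
Via Nordquist: 71% × 20% = 14.2%.
Direct stake: 25% = 25%.
Total: 2.784% + 14.2% + 25% = 41.984%.
Rounded: 41.98%.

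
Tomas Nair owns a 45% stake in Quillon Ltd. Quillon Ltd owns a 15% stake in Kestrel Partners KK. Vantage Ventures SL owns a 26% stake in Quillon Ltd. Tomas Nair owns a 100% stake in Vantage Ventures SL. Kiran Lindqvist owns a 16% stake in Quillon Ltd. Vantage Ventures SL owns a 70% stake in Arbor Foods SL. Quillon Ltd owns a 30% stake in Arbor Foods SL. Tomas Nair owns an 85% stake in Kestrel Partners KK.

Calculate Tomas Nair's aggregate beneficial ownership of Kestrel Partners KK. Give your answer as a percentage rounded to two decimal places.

95.65%

Tomas reaches Kestrel along 3 paths.
Via Quillon: 45% × 15% = 6.75%.
Via Vantage → Quillon: 100% × 26% × 15% = 3.9%.
Direct stake: 85% = 85%.
Total: 6.75% + 3.9% + 85% = 95.65%.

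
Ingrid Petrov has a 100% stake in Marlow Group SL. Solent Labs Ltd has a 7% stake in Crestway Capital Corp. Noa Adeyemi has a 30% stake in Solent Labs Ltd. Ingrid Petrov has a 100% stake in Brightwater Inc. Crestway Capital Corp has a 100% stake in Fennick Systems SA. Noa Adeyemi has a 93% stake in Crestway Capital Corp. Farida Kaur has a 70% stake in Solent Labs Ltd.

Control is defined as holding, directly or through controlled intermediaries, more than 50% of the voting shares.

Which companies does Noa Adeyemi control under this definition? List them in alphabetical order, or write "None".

Noa holds 93% of Crestway, so Noa controls Crestway.
Crestway holds 100% of Fennick, so Noa controls Fennick.
No other company's threshold is met.

Crestway Capital Corp, Fennick Systems SA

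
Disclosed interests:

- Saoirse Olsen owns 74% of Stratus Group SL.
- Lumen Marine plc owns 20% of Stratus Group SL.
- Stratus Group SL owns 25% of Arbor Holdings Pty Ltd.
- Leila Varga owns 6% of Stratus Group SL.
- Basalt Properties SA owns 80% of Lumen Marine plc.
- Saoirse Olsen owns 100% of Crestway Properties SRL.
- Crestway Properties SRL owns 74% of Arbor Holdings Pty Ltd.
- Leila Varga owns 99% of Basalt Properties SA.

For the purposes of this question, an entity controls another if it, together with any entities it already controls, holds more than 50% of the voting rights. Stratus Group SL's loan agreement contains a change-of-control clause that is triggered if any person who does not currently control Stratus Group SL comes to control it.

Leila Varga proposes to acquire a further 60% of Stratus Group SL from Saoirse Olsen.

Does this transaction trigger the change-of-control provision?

The purchase adds only to Leila's holdings (Saoirse's stake shrinks), so Leila is the only person who could newly come to control Stratus.
Leila holds 99% of Basalt, so Leila controls Basalt.
Basalt holds 80% of Lumen, so Leila controls Lumen.
In Stratus, Leila's side holds only 6% + 20% = 26%, not > 50%.
So before the transaction, Leila does not control Stratus.
After the purchase, Leila's direct stake in Stratus rises to 6% + 60% = 66%, and Saoirse's stake falls to 14%.
Leila and Lumen together hold 66% + 20% = 86% of Stratus, so Leila controls Stratus.
Leila did not control Stratus before and does after, so the clause is triggered.

Yes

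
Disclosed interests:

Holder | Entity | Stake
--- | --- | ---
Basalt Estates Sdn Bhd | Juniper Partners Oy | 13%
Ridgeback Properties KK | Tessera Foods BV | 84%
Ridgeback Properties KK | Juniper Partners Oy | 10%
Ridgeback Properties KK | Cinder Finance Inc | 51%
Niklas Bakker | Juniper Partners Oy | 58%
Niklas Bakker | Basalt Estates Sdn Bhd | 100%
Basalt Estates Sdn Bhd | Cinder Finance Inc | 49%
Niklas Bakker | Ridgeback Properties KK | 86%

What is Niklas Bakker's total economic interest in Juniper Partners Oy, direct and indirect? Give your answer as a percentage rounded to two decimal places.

79.60%

Niklas reaches Juniper along 3 paths.
Via Basalt: 100% × 13% = 13%.
Direct stake: 58% = 58%.
Via Ridgeback: 86% × 10% = 8.6%.
Total: 13% + 58% + 8.6% = 79.6%.
Rounded: 79.60%.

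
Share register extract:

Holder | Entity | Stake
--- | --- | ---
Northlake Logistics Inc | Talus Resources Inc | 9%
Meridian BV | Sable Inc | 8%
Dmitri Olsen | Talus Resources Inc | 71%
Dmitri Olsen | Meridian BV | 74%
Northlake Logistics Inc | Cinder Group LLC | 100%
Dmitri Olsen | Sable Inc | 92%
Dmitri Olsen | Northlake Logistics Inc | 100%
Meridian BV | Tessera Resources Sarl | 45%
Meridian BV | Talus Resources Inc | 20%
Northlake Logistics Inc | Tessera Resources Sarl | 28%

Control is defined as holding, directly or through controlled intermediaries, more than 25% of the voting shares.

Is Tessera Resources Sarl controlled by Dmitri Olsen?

Dmitri holds 74% of Meridian, so Dmitri controls Meridian.
Dmitri holds 100% of Northlake, so Dmitri controls Northlake.
Northlake and Meridian together hold 28% + 45% = 73% of Tessera, so Dmitri controls Tessera.

Yes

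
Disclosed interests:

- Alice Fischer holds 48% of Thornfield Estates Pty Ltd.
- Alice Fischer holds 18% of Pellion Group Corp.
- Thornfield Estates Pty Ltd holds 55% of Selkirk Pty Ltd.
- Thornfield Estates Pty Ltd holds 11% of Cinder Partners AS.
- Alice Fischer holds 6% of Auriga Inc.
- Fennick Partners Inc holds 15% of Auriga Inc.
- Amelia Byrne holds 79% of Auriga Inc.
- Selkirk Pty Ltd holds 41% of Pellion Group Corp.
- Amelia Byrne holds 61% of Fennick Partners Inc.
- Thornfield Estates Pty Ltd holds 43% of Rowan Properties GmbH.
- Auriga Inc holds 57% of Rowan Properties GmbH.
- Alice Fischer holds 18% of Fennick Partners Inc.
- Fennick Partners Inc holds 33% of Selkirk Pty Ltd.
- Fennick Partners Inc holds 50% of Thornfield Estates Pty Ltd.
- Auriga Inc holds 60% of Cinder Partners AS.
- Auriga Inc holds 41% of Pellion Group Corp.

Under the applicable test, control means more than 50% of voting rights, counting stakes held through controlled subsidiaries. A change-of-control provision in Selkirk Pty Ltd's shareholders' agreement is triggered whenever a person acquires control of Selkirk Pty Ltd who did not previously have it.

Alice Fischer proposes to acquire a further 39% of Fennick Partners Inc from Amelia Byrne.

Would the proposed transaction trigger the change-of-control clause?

The purchase adds only to Alice's holdings (Amelia's stake shrinks), so Alice is the only person who could newly come to control Selkirk.
Alice's largest direct stake is 48% in Thornfield, which does not meet the threshold, so Alice controls no company.
Neither Alice nor any entity Alice controls holds any voting interest in Selkirk.
So before the transaction, Alice does not control Selkirk.
After the purchase, Alice's direct stake in Fennick rises to 18% + 39% = 57%, and Amelia's stake falls to 22%.
Alice holds 57% of Fennick, so Alice controls Fennick.
Fennick and Alice together hold 50% + 48% = 98% of Thornfield, so Alice controls Thornfield.
Thornfield and Fennick together hold 55% + 33% = 88% of Selkirk, so Alice controls Selkirk.
Alice did not control Selkirk before and does after, so the clause is triggered.

Yes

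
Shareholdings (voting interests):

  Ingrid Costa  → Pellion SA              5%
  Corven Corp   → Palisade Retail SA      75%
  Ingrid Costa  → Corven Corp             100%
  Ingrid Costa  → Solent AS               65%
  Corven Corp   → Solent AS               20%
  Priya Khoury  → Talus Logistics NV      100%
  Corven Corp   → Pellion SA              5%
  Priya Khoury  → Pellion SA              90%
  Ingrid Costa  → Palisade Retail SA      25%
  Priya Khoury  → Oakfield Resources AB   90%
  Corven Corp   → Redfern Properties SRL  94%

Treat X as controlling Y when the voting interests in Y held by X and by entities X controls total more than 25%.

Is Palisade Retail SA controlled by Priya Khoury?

No

Priya holds 90% of Pellion, so Priya controls Pellion.
Priya holds 90% of Oakfield, so Priya controls Oakfield.
Priya holds 100% of Talus, so Priya controls Talus.
Neither Priya nor any entity Priya controls holds any voting interest in Palisade.
So Priya does not control Palisade.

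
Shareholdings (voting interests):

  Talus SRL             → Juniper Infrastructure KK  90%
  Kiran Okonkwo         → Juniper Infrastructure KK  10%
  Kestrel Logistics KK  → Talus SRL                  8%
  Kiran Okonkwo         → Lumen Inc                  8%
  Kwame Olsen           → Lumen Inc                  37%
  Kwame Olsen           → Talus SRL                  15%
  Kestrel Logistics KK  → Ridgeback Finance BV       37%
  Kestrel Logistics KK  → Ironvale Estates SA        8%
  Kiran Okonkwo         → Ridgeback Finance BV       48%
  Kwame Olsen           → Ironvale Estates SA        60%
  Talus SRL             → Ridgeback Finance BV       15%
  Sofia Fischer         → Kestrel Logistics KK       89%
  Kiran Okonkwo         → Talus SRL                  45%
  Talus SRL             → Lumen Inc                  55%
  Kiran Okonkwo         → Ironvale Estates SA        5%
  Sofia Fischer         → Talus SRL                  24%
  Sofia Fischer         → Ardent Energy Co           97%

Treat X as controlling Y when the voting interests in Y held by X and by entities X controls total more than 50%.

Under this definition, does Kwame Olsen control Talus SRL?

No

Kwame holds 60% of Ironvale, so Kwame controls Ironvale.
In Talus, Kwame's side holds only 15%, not > 50%.
So Kwame does not control Talus.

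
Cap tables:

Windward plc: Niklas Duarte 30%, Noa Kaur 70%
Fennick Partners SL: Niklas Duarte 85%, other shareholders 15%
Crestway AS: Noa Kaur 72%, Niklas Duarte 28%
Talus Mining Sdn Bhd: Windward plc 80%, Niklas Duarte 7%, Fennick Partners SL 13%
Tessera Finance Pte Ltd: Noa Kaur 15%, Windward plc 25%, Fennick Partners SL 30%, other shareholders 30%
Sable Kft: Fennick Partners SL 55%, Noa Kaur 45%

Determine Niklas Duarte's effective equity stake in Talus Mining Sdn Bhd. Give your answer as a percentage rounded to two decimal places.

42.05%

Niklas reaches Talus along 3 paths.
Via Windward: 30% × 80% = 24%.
Direct stake: 7% = 7%.
Via Fennick: 85% × 13% = 11.05%.
Total: 24% + 7% + 11.05% = 42.05%.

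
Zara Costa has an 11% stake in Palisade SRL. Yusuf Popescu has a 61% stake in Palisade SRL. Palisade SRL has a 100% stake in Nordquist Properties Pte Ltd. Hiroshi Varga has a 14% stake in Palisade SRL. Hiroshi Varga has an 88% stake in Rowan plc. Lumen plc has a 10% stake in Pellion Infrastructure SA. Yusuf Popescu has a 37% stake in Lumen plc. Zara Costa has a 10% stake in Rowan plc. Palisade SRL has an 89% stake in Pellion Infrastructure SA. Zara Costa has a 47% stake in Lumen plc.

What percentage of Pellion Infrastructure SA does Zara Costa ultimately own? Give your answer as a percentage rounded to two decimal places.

Zara reaches Pellion along 2 paths.
Via Lumen: 47% × 10% = 4.7%.
Via Palisade: 11% × 89% = 9.79%.
Total: 4.7% + 9.79% = 14.49%.

14.49%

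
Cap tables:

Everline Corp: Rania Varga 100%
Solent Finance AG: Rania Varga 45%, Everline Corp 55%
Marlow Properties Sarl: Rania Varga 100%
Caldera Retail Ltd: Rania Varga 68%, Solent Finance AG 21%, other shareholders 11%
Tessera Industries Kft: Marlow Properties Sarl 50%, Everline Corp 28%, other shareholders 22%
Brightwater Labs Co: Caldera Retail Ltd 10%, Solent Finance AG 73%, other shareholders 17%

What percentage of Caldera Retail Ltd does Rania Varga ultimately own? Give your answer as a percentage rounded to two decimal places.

Rania reaches Caldera along 3 paths.
Direct stake: 68% = 68%.
Via Solent: 45% × 21% = 9.45%.
Via Everline → Solent: 100% × 55% × 21% = 11.55%.
Total: 68% + 9.45% + 11.55% = 89%.
Rounded: 89.00%.

89.00%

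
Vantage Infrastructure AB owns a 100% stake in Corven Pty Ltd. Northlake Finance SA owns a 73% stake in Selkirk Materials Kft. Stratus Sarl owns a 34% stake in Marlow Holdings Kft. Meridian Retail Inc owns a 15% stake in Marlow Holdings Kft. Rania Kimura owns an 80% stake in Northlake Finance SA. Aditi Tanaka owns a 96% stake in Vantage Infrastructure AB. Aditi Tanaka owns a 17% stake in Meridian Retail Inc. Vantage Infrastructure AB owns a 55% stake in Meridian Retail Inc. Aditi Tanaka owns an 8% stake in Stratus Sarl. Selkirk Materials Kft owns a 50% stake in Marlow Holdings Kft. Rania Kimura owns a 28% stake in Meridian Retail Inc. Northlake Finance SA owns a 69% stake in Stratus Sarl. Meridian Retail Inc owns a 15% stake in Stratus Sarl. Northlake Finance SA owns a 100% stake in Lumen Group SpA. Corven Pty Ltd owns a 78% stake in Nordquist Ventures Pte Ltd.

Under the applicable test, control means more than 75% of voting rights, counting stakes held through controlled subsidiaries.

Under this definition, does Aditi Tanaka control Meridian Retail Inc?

Aditi holds 96% of Vantage, so Aditi controls Vantage.
Vantage holds 100% of Corven, so Aditi controls Corven.
Corven holds 78% of Nordquist, so Aditi controls Nordquist.
In Meridian, Aditi's side holds only 17% + 55% = 72%, not > 75%.
So Aditi does not control Meridian.

No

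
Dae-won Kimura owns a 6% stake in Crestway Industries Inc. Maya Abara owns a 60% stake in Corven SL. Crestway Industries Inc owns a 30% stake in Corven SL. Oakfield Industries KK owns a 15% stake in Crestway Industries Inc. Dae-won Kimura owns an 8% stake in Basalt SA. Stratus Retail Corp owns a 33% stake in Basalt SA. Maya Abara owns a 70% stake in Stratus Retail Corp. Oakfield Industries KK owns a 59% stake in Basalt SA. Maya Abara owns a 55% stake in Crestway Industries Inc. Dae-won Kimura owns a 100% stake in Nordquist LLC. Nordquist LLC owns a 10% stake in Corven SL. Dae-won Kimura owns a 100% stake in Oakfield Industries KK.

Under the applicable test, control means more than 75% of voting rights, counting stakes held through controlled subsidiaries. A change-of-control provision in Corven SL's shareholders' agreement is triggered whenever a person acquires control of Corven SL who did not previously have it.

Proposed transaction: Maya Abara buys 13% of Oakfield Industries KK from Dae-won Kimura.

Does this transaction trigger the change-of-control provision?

The purchase adds only to Maya's holdings (Dae-won's stake shrinks), so Maya is the only person who could newly come to control Corven.
Maya's largest direct stake is 70% in Stratus, which does not meet the threshold, so Maya controls no company.
In Corven, Maya's side holds only 60%, not > 75%.
So before the transaction, Maya does not control Corven.
After the purchase, Maya holds 13% of Oakfield directly, and Dae-won's stake falls to 87%.
Maya's side now holds 13% of Oakfield, not > 75%, so Maya still does not control Oakfield.
After the transaction, Maya's side holds 60% of Corven, not > 75%, so Maya still does not control Corven.
No new person acquires control, so the clause is not triggered.

No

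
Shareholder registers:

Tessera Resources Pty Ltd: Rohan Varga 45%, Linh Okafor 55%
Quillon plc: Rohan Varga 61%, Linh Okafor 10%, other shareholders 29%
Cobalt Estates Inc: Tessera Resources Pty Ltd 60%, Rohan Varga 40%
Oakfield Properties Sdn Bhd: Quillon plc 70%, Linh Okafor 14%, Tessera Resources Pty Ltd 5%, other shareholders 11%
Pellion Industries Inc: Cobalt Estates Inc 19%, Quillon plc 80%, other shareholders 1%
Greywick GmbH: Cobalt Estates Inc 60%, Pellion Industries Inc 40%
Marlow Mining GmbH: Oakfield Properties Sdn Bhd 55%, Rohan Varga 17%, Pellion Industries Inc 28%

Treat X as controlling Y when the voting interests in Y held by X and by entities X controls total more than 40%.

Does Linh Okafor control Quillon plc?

Linh holds 55% of Tessera, so Linh controls Tessera.
Tessera holds 60% of Cobalt, so Linh controls Cobalt.
Cobalt holds 60% of Greywick, so Linh controls Greywick.
In Quillon, Linh's side holds only 10%, not > 40%.
So Linh does not control Quillon.

No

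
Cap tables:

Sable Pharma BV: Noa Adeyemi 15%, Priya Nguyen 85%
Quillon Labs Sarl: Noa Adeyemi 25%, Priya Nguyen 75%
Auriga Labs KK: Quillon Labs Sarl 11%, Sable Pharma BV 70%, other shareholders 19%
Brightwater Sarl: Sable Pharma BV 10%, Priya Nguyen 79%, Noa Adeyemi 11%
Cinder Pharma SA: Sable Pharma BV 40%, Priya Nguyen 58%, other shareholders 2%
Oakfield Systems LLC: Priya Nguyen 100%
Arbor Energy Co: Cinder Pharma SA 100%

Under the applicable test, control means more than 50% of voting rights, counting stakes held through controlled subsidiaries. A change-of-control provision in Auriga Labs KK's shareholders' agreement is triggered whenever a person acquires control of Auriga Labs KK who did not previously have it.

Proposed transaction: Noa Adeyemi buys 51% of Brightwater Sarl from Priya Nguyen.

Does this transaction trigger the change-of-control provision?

No

The purchase adds only to Noa's holdings (Priya's stake shrinks), so Noa is the only person who could newly come to control Auriga.
Noa's largest direct stake is 25% in Quillon, which does not meet the threshold, so Noa controls no company.
Neither Noa nor any entity Noa controls holds any voting interest in Auriga.
So before the transaction, Noa does not control Auriga.
After the purchase, Noa's direct stake in Brightwater rises to 11% + 51% = 62%, and Priya's stake falls to 28%.
Noa holds 62% of Brightwater, so Noa controls Brightwater.
After the transaction, neither Noa nor any entity Noa controls holds a voting interest in Auriga, so Noa still does not control it.
No new person acquires control, so the clause is not triggered.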